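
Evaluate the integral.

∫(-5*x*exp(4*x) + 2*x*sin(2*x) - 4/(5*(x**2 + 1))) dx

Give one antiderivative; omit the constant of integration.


Answer: -5*x*exp(4*x)/4 - x*cos(2*x) + 5*exp(4*x)/16 + sin(2*x)/2 - 4*atan(x)/5.


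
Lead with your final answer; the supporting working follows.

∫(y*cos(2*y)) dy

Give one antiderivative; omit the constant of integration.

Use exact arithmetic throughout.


The answer is y*sin(2*y)/2 + cos(2*y)/4.
Step 1. Integrate ∫(y*cos(2*y)) dy by parts with u = y, dv = (cos(2*y)) dy, so v = sin(2*y)/2: now y*sin(2*y)/2 + ∫(-sin(2*y)/2) dy.
Step 2. Evaluate the standard form: now y*sin(2*y)/2 + cos(2*y)/4.
Answer: y*sin(2*y)/2 + cos(2*y)/4.


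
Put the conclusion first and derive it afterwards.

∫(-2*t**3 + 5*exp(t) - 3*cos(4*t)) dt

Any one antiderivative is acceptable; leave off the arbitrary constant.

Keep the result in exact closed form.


The answer is -t**4/2 + 5*exp(t) - 3*sin(4*t)/4.
Step 1. Rewrite: now ∫(-2*t**3) dt + ∫(5*exp(t)) dt + ∫(-3*cos(4*t)) dt.
Step 2. Evaluate the standard form: now -3*sin(4*t)/4 + ∫(-2*t**3) dt + ∫(5*exp(t)) dt.
Step 3. Evaluate the standard form: now -t**4/2 - 3*sin(4*t)/4 + ∫(5*exp(t)) dt.
Step 4. Evaluate the standard form: now -t**4/2 + 5*exp(t) - 3*sin(4*t)/4.
Answer: -t**4/2 + 5*exp(t) - 3*sin(4*t)/4.


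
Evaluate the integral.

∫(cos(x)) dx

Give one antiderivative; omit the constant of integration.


Answer: sin(x).


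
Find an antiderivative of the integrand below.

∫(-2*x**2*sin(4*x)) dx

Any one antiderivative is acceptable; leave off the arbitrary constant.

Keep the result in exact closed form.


Answer: x**2*cos(4*x)/2 - x*sin(4*x)/4 - cos(4*x)/16.


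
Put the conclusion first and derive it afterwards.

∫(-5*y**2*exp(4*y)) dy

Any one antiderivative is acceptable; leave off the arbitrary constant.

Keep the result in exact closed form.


The answer is -5*y**2*exp(4*y)/4 + 5*y*exp(4*y)/8 - 5*exp(4*y)/32.
Step 1. Integrate ∫(-5*y**2*exp(4*y)) dy by parts with u = y**2, dv = (-5*exp(4*y)) dy, so v = -5*exp(4*y)/4: now -5*y**2*exp(4*y)/4 + ∫(5*y*exp(4*y)/2) dy.
Step 2. Integrate ∫(5*y*exp(4*y)/2) dy by parts with u = y, dv = (5*exp(4*y)/2) dy, so v = 5*exp(4*y)/8: now -5*y**2*exp(4*y)/4 + 5*y*exp(4*y)/8 + ∫(-5*exp(4*y)/8) dy.
Step 3. Evaluate the standard form: now -5*y**2*exp(4*y)/4 + 5*y*exp(4*y)/8 - 5*exp(4*y)/32.
Answer: -5*y**2*exp(4*y)/4 + 5*y*exp(4*y)/8 - 5*exp(4*y)/32.


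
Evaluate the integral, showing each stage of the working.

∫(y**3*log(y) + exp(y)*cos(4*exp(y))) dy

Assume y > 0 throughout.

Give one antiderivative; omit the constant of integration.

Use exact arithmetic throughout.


Step 1. Rewrite: now ∫(y**3*log(y)) dy + ∫(exp(y)*cos(4*exp(y))) dy.
Step 2. Substitute u = exp(y), turning ∫(exp(y)*cos(4*exp(y))) dy into ∫(cos(4*u)) du: now ∫(y**3*log(y)) dy + ∫(cos(4*u)) du.
Step 3. Evaluate the standard form: now sin(4*u)/4 + ∫(y**3*log(y)) dy.
Step 4. Substitute back u = exp(y): now sin(4*exp(y))/4 + ∫(y**3*log(y)) dy.
Step 5. Integrate ∫(y**3*log(y)) dy by parts with u = log(y), dv = (y**3) dy, so v = y**4/4 [assuming y > 0]: now y**4*log(y)/4 + sin(4*exp(y))/4 + ∫(-y**3/4) dy.
Step 6. Evaluate the standard form: now y**4*log(y)/4 - y**4/16 + sin(4*exp(y))/4.
Answer: y**4*log(y)/4 - y**4/16 + sin(4*exp(y))/4.


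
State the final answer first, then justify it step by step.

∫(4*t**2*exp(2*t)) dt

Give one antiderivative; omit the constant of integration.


The answer is 2*t**2*exp(2*t) - 2*t*exp(2*t) + exp(2*t).
Step 1. Integrate ∫(4*t**2*exp(2*t)) dt by parts with u = t**2, dv = (4*exp(2*t)) dt, so v = 2*exp(2*t): now 2*t**2*exp(2*t) + ∫(-4*t*exp(2*t)) dt.
Step 2. Integrate ∫(-4*t*exp(2*t)) dt by parts with u = t, dv = (-4*exp(2*t)) dt, so v = -2*exp(2*t): now 2*t**2*exp(2*t) - 2*t*exp(2*t) + ∫(2*exp(2*t)) dt.
Step 3. Evaluate the standard form: now 2*t**2*exp(2*t) - 2*t*exp(2*t) + exp(2*t).
Answer: 2*t**2*exp(2*t) - 2*t*exp(2*t) + exp(2*t).


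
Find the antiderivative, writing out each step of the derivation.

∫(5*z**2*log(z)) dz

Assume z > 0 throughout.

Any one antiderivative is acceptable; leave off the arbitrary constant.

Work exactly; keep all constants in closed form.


Step 1. Integrate ∫(5*z**2*log(z)) dz by parts with u = log(z), dv = (5*z**2) dz, so v = 5*z**3/3 [assuming z > 0]: now 5*z**3*log(z)/3 + ∫(-5*z**2/3) dz.
Step 2. Evaluate the standard form: now 5*z**3*log(z)/3 - 5*z**3/9.
Answer: 5*z**3*log(z)/3 - 5*z**3/9.


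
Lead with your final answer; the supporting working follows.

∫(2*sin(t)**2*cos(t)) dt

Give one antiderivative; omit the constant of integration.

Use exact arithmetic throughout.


The answer is 2*sin(t)**3/3.
Step 1. Substitute u = sin(t), turning ∫(2*sin(t)**2*cos(t)) dt into ∫(2*u**2) du: now ∫(2*u**2) du.
Step 2. Evaluate the standard form: now 2*u**3/3.
Step 3. Substitute back u = sin(t): now 2*sin(t)**3/3.
Answer: 2*sin(t)**3/3.


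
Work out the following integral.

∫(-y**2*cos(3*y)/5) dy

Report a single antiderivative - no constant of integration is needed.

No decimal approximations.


Answer: -y**2*sin(3*y)/15 - 2*y*cos(3*y)/45 + 2*sin(3*y)/135.


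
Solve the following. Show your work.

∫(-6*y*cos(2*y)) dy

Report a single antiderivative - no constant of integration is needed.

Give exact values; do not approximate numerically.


Step 1. Integrate ∫(-6*y*cos(2*y)) dy by parts with u = y, dv = (-6*cos(2*y)) dy, so v = -3*sin(2*y): now -3*y*sin(2*y) + ∫(3*sin(2*y)) dy.
Step 2. Evaluate the standard form: now -3*y*sin(2*y) - 3*cos(2*y)/2.
Answer: -3*y*sin(2*y) - 3*cos(2*y)/2.


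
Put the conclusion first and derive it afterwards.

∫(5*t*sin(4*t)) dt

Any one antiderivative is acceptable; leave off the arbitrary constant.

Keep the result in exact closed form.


The answer is -5*t*cos(4*t)/4 + 5*sin(4*t)/16.
Step 1. Integrate ∫(5*t*sin(4*t)) dt by parts with u = t, dv = (5*sin(4*t)) dt, so v = -5*cos(4*t)/4: now -5*t*cos(4*t)/4 + ∫(5*cos(4*t)/4) dt.
Step 2. Evaluate the standard form: now -5*t*cos(4*t)/4 + 5*sin(4*t)/16.
Answer: -5*t*cos(4*t)/4 + 5*sin(4*t)/16.


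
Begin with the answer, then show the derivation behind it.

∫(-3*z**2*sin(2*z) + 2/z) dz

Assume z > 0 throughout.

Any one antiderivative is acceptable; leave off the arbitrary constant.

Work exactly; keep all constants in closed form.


The answer is 3*z**2*cos(2*z)/2 - 3*z*sin(2*z)/2 + 2*log(z) - 3*cos(2*z)/4.
Step 1. Rewrite: now ∫(2/z) dz + ∫(-3*z**2*sin(2*z)) dz.
Step 2. Integrate ∫(-3*z**2*sin(2*z)) dz by parts with u = z**2, dv = (-3*sin(2*z)) dz, so v = 3*cos(2*z)/2: now 3*z**2*cos(2*z)/2 + ∫(2/z) dz + ∫(-3*z*cos(2*z)) dz.
Step 3. Integrate ∫(-3*z*cos(2*z)) dz by parts with u = z, dv = (-3*cos(2*z)) dz, so v = -3*sin(2*z)/2: now 3*z**2*cos(2*z)/2 - 3*z*sin(2*z)/2 + ∫(2/z) dz + ∫(3*sin(2*z)/2) dz.
Step 4. Evaluate the standard form: now 3*z**2*cos(2*z)/2 - 3*z*sin(2*z)/2 - 3*cos(2*z)/4 + ∫(2/z) dz.
Step 5. Evaluate the standard form [assuming z > 0]: now 3*z**2*cos(2*z)/2 - 3*z*sin(2*z)/2 + 2*log(z) - 3*cos(2*z)/4.
Answer: 3*z**2*cos(2*z)/2 - 3*z*sin(2*z)/2 + 2*log(z) - 3*cos(2*z)/4.


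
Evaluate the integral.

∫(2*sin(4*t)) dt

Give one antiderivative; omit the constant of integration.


Answer: -cos(4*t)/2.


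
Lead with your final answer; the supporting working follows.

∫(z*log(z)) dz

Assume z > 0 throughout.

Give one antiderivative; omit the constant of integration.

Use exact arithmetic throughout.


The answer is z**2*log(z)/2 - z**2/4.
Step 1. Integrate ∫(z*log(z)) dz by parts with u = log(z), dv = (z) dz, so v = z**2/2 [assuming z > 0]: now z**2*log(z)/2 + ∫(-z/2) dz.
Step 2. Evaluate the standard form: now z**2*log(z)/2 - z**2/4.
Answer: z**2*log(z)/2 - z**2/4.


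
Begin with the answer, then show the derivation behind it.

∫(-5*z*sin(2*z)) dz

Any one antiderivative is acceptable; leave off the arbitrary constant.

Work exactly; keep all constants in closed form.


The answer is 5*z*cos(2*z)/2 - 5*sin(2*z)/4.
Step 1. Integrate ∫(-5*z*sin(2*z)) dz by parts with u = z, dv = (-5*sin(2*z)) dz, so v = 5*cos(2*z)/2: now 5*z*cos(2*z)/2 + ∫(-5*cos(2*z)/2) dz.
Step 2. Evaluate the standard form: now 5*z*cos(2*z)/2 - 5*sin(2*z)/4.
Answer: 5*z*cos(2*z)/2 - 5*sin(2*z)/4.


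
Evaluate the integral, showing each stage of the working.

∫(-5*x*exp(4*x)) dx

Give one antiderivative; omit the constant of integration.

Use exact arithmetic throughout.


Step 1. Integrate ∫(-5*x*exp(4*x)) dx by parts with u = x, dv = (-5*exp(4*x)) dx, so v = -5*exp(4*x)/4: now -5*x*exp(4*x)/4 + ∫(5*exp(4*x)/4) dx.
Step 2. Evaluate the standard form: now -5*x*exp(4*x)/4 + 5*exp(4*x)/16.
Answer: -5*x*exp(4*x)/4 + 5*exp(4*x)/16.


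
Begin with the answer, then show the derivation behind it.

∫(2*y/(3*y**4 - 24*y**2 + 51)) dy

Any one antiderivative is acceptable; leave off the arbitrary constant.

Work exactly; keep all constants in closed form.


The answer is atan(y**2 - 4)/3.
Step 1. Substitute u = y**2 - 4, turning ∫(2*y/(3*y**4 - 24*y**2 + 51)) dy into ∫(1/(3*(u**2 + 1))) du: now ∫(1/(3*(u**2 + 1))) du.
Step 2. Evaluate the standard form: now atan(u)/3.
Step 3. Substitute back u = y**2 - 4: now atan(y**2 - 4)/3.
Answer: atan(y**2 - 4)/3.


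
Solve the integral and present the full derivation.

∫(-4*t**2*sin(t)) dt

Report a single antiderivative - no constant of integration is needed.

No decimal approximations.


Step 1. Integrate ∫(-4*t**2*sin(t)) dt by parts with u = t**2, dv = (-4*sin(t)) dt, so v = 4*cos(t): now 4*t**2*cos(t) + ∫(-8*t*cos(t)) dt.
Step 2. Integrate ∫(-8*t*cos(t)) dt by parts with u = t, dv = (-8*cos(t)) dt, so v = -8*sin(t): now 4*t**2*cos(t) - 8*t*sin(t) + ∫(8*sin(t)) dt.
Step 3. Evaluate the standard form: now 4*t**2*cos(t) - 8*t*sin(t) - 8*cos(t).
Answer: 4*t**2*cos(t) - 8*t*sin(t) - 8*cos(t).


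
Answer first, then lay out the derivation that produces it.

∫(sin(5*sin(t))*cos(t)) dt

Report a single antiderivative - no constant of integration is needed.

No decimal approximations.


The answer is -cos(5*sin(t))/5.
Step 1. Substitute u = sin(t), turning ∫(sin(5*sin(t))*cos(t)) dt into ∫(sin(5*u)) du: now ∫(sin(5*u)) du.
Step 2. Evaluate the standard form: now -cos(5*u)/5.
Step 3. Substitute back u = sin(t): now -cos(5*sin(t))/5.
Answer: -cos(5*sin(t))/5.


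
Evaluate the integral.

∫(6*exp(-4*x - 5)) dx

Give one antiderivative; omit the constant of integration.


Answer: -3*exp(-4*x - 5)/2.


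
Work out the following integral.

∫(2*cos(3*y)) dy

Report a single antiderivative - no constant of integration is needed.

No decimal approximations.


Answer: 2*sin(3*y)/3.


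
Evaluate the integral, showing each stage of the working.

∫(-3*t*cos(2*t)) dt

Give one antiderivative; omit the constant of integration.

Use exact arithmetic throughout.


Step 1. Integrate ∫(-3*t*cos(2*t)) dt by parts with u = t, dv = (-3*cos(2*t)) dt, so v = -3*sin(2*t)/2: now -3*t*sin(2*t)/2 + ∫(3*sin(2*t)/2) dt.
Step 2. Evaluate the standard form: now -3*t*sin(2*t)/2 - 3*cos(2*t)/4.
Answer: -3*t*sin(2*t)/2 - 3*cos(2*t)/4.


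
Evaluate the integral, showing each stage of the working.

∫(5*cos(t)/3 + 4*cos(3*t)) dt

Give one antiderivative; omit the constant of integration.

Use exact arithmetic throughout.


Step 1. Rewrite: now ∫(5*cos(t)/3) dt + ∫(4*cos(3*t)) dt.
Step 2. Evaluate the standard form: now 4*sin(3*t)/3 + ∫(5*cos(t)/3) dt.
Step 3. Evaluate the standard form: now 5*sin(t)/3 + 4*sin(3*t)/3.
Answer: 5*sin(t)/3 + 4*sin(3*t)/3.


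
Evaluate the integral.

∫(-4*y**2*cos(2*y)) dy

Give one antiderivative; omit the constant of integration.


Answer: -2*y**2*sin(2*y) - 2*y*cos(2*y) + sin(2*y).


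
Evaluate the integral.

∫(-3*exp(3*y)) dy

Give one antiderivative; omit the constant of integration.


Answer: -exp(3*y).


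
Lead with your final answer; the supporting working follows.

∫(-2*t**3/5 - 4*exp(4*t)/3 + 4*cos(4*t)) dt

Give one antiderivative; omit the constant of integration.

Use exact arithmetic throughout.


The answer is -t**4/10 - exp(4*t)/3 + sin(4*t).
Step 1. Rewrite: now ∫(-2*t**3/5) dt + ∫(-4*exp(4*t)/3) dt + ∫(4*cos(4*t)) dt.
Step 2. Evaluate the standard form: now sin(4*t) + ∫(-2*t**3/5) dt + ∫(-4*exp(4*t)/3) dt.
Step 3. Evaluate the standard form: now -exp(4*t)/3 + sin(4*t) + ∫(-2*t**3/5) dt.
Step 4. Evaluate the standard form: now -t**4/10 - exp(4*t)/3 + sin(4*t).
Answer: -t**4/10 - exp(4*t)/3 + sin(4*t).


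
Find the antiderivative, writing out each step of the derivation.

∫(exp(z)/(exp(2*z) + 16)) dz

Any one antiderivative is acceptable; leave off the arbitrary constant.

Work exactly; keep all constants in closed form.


Step 1. Substitute u = exp(z), turning ∫(exp(z)/(exp(2*z) + 16)) dz into ∫(1/(u**2 + 16)) du: now ∫(1/(u**2 + 16)) du.
Step 2. Evaluate the standard form: now atan(u/4)/4.
Step 3. Substitute back u = exp(z): now atan(exp(z)/4)/4.
Answer: atan(exp(z)/4)/4.


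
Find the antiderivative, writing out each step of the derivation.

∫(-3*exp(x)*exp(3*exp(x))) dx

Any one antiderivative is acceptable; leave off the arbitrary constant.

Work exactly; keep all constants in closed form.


Step 1. Substitute u = exp(x), turning ∫(-3*exp(x)*exp(3*exp(x))) dx into ∫(-3*exp(3*u)) du: now ∫(-3*exp(3*u)) du.
Step 2. Evaluate the standard form: now -exp(3*u).
Step 3. Substitute back u = exp(x): now -exp(3*exp(x)).
Answer: -exp(3*exp(x)).


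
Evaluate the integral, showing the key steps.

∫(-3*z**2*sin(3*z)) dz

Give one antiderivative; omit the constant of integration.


Step 1. Integrate ∫(-3*z**2*sin(3*z)) dz by parts with u = z**2, dv = (-3*sin(3*z)) dz, so v = cos(3*z): now z**2*cos(3*z) + ∫(-2*z*cos(3*z)) dz.
Step 2. Integrate ∫(-2*z*cos(3*z)) dz by parts with u = z, dv = (-2*cos(3*z)) dz, so v = -2*sin(3*z)/3: now z**2*cos(3*z) - 2*z*sin(3*z)/3 + ∫(2*sin(3*z)/3) dz.
Step 3. Evaluate the standard form: now z**2*cos(3*z) - 2*z*sin(3*z)/3 - 2*cos(3*z)/9.
Answer: z**2*cos(3*z) - 2*z*sin(3*z)/3 - 2*cos(3*z)/9.


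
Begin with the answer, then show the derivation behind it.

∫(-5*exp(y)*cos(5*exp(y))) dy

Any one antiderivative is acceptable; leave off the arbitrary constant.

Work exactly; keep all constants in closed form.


The answer is -sin(5*exp(y)).
Step 1. Substitute u = exp(y), turning ∫(-5*exp(y)*cos(5*exp(y))) dy into ∫(-5*cos(5*u)) du: now ∫(-5*cos(5*u)) du.
Step 2. Evaluate the standard form: now -sin(5*u).
Step 3. Substitute back u = exp(y): now -sin(5*exp(y)).
Answer: -sin(5*exp(y)).


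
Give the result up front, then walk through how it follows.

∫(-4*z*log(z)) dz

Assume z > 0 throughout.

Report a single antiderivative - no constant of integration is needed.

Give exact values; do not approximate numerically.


The answer is -2*z**2*log(z) + z**2.
Step 1. Integrate ∫(-4*z*log(z)) dz by parts with u = log(z), dv = (-4*z) dz, so v = -2*z**2 [assuming z > 0]: now -2*z**2*log(z) + ∫(2*z) dz.
Step 2. Evaluate the standard form: now -2*z**2*log(z) + z**2.
Answer: -2*z**2*log(z) + z**2.


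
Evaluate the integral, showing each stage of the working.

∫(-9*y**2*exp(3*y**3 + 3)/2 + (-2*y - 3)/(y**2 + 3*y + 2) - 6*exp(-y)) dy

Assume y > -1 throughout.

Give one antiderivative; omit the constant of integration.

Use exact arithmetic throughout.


Step 1. Rewrite: now ∫(-9*y**2*exp(3*y**3 + 3)/2) dy + ∫((-2*y - 3)/(y**2 + 3*y + 2)) dy + ∫(-6*exp(-y)) dy.
Step 2. Evaluate the standard form: now ∫(-9*y**2*exp(3*y**3 + 3)/2) dy + ∫((-2*y - 3)/(y**2 + 3*y + 2)) dy + 6*exp(-y).
Step 3. Decompose ∫((-2*y - 3)/(y**2 + 3*y + 2)) dy by partial fractions, (-2*y - 3)/(y**2 + 3*y + 2) = -1/(y + 2) - 1/(y + 1): now ∫(-9*y**2*exp(3*y**3 + 3)/2) dy + ∫(-1/(y + 1)) dy + ∫(-1/(y + 2)) dy + 6*exp(-y).
Step 4. Evaluate the standard form [assuming y > -1]: now -log(y + 1) + ∫(-9*y**2*exp(3*y**3 + 3)/2) dy + ∫(-1/(y + 2)) dy + 6*exp(-y).
Step 5. Evaluate the standard form [assuming y > -2]: now -log(y + 1) - log(y + 2) + ∫(-9*y**2*exp(3*y**3 + 3)/2) dy + 6*exp(-y).
Step 6. Substitute u = y**3 + 1, turning ∫(-9*y**2*exp(3*y**3 + 3)/2) dy into ∫(-3*exp(3*u)/2) du: now -log(y + 1) - log(y + 2) + ∫(-3*exp(3*u)/2) du + 6*exp(-y).
Step 7. Evaluate the standard form: now -exp(3*u)/2 - log(y + 1) - log(y + 2) + 6*exp(-y).
Step 8. Substitute back u = y**3 + 1: now -exp(3*y**3 + 3)/2 - log(y + 1) - log(y + 2) + 6*exp(-y).
Answer: -exp(3*y**3 + 3)/2 - log(y + 1) - log(y + 2) + 6*exp(-y).


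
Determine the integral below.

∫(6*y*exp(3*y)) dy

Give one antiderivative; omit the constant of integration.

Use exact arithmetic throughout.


Answer: 2*y*exp(3*y) - 2*exp(3*y)/3.


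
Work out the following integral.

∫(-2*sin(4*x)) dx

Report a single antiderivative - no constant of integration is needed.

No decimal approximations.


Answer: cos(4*x)/2.


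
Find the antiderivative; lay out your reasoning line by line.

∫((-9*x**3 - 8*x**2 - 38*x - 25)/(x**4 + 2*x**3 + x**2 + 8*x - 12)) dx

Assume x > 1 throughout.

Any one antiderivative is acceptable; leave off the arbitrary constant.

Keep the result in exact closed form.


Step 1. Decompose ∫((-9*x**3 - 8*x**2 - 38*x - 25)/(x**4 + 2*x**3 + x**2 + 8*x - 12)) dx by partial fractions, (-9*x**3 - 8*x**2 - 38*x - 25)/(x**4 + 2*x**3 + x**2 + 8*x - 12) = -1/(x**2 + 4) - 5/(x + 3) - 4/(x - 1): now ∫(-4/(x - 1)) dx + ∫(-5/(x + 3)) dx + ∫(-1/(x**2 + 4)) dx.
Step 2. Evaluate the standard form [assuming x > 1]: now -4*log(x - 1) + ∫(-5/(x + 3)) dx + ∫(-1/(x**2 + 4)) dx.
Step 3. Evaluate the standard form [assuming x > -3]: now -4*log(x - 1) - 5*log(x + 3) + ∫(-1/(x**2 + 4)) dx.
Step 4. Evaluate the standard form: now -4*log(x - 1) - 5*log(x + 3) - atan(x/2)/2.
Answer: -4*log(x - 1) - 5*log(x + 3) - atan(x/2)/2.


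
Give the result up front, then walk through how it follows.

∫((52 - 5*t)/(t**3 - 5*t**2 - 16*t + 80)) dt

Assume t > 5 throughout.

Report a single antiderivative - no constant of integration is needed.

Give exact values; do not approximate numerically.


The answer is 3*log(t - 5) - 4*log(t - 4) + log(t + 4).
Step 1. Decompose ∫((52 - 5*t)/(t**3 - 5*t**2 - 16*t + 80)) dt by partial fractions, (52 - 5*t)/(t**3 - 5*t**2 - 16*t + 80) = 1/(t + 4) - 4/(t - 4) + 3/(t - 5): now ∫(3/(t - 5)) dt + ∫(-4/(t - 4)) dt + ∫(1/(t + 4)) dt.
Step 2. Evaluate the standard form [assuming t > 5]: now 3*log(t - 5) + ∫(-4/(t - 4)) dt + ∫(1/(t + 4)) dt.
Step 3. Evaluate the standard form [assuming t > 4]: now 3*log(t - 5) - 4*log(t - 4) + ∫(1/(t + 4)) dt.
Step 4. Evaluate the standard form [assuming t > -4]: now 3*log(t - 5) - 4*log(t - 4) + log(t + 4).
Answer: 3*log(t - 5) - 4*log(t - 4) + log(t + 4).


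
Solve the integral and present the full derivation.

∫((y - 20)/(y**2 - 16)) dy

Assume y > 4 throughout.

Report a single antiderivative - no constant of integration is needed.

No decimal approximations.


Step 1. Decompose ∫((y - 20)/(y**2 - 16)) dy by partial fractions, (y - 20)/(y**2 - 16) = 3/(y + 4) - 2/(y - 4): now ∫(-2/(y - 4)) dy + ∫(3/(y + 4)) dy.
Step 2. Evaluate the standard form [assuming y > 4]: now -2*log(y - 4) + ∫(3/(y + 4)) dy.
Step 3. Evaluate the standard form [assuming y > -4]: now -2*log(y - 4) + 3*log(y + 4).
Answer: -2*log(y - 4) + 3*log(y + 4).


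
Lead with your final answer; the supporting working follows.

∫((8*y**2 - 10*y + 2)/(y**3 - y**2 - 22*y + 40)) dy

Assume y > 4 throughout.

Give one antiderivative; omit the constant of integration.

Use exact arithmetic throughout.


The answer is 5*log(y - 4) - log(y - 2) + 4*log(y + 5).
Step 1. Decompose ∫((8*y**2 - 10*y + 2)/(y**3 - y**2 - 22*y + 40)) dy by partial fractions, (8*y**2 - 10*y + 2)/(y**3 - y**2 - 22*y + 40) = 4/(y + 5) - 1/(y - 2) + 5/(y - 4): now ∫(5/(y - 4)) dy + ∫(-1/(y - 2)) dy + ∫(4/(y + 5)) dy.
Step 2. Evaluate the standard form [assuming y > -5]: now 4*log(y + 5) + ∫(5/(y - 4)) dy + ∫(-1/(y - 2)) dy.
Step 3. Evaluate the standard form [assuming y > 4]: now 5*log(y - 4) + 4*log(y + 5) + ∫(-1/(y - 2)) dy.
Step 4. Evaluate the standard form [assuming y > 2]: now 5*log(y - 4) - log(y - 2) + 4*log(y + 5).
Answer: 5*log(y - 4) - log(y - 2) + 4*log(y + 5).


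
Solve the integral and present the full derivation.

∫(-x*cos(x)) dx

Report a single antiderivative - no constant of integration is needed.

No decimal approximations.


Step 1. Integrate ∫(-x*cos(x)) dx by parts with u = x, dv = (-cos(x)) dx, so v = -sin(x): now -x*sin(x) + ∫(sin(x)) dx.
Step 2. Evaluate the standard form: now -x*sin(x) - cos(x).
Answer: -x*sin(x) - cos(x).


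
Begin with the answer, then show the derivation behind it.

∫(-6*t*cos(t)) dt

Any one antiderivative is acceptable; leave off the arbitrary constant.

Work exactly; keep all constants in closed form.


The answer is -6*t*sin(t) - 6*cos(t).
Step 1. Integrate ∫(-6*t*cos(t)) dt by parts with u = t, dv = (-6*cos(t)) dt, so v = -6*sin(t): now -6*t*sin(t) + ∫(6*sin(t)) dt.
Step 2. Evaluate the standard form: now -6*t*sin(t) - 6*cos(t).
Answer: -6*t*sin(t) - 6*cos(t).


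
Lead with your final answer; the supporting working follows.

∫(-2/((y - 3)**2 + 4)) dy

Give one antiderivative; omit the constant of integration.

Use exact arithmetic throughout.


The answer is -atan(y/2 - 3/2).
Step 1. Substitute u = y - 3, turning ∫(-2/((y - 3)**2 + 4)) dy into ∫(-2/(u**2 + 4)) du: now ∫(-2/(u**2 + 4)) du.
Step 2. Evaluate the standard form: now -atan(u/2).
Step 3. Substitute back u = y - 3: now -atan(y/2 - 3/2).
Answer: -atan(y/2 - 3/2).


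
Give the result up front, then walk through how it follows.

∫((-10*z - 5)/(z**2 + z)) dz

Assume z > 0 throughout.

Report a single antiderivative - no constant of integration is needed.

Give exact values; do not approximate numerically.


The answer is -5*log(z) - 5*log(z + 1).
Step 1. Decompose ∫((-10*z - 5)/(z**2 + z)) dz by partial fractions, (-10*z - 5)/(z**2 + z) = -5/(z + 1) - 5/z: now ∫(-5/z) dz + ∫(-5/(z + 1)) dz.
Step 2. Evaluate the standard form [assuming z > -1]: now -5*log(z + 1) + ∫(-5/z) dz.
Step 3. Evaluate the standard form [assuming z > 0]: now -5*log(z) - 5*log(z + 1).
Answer: -5*log(z) - 5*log(z + 1).


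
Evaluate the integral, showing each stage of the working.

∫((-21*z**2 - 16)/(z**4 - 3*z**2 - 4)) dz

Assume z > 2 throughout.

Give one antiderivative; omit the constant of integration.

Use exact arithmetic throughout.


Step 1. Decompose ∫((-21*z**2 - 16)/(z**4 - 3*z**2 - 4)) dz by partial fractions, (-21*z**2 - 16)/(z**4 - 3*z**2 - 4) = -1/(z**2 + 1) + 5/(z + 2) - 5/(z - 2): now ∫(-5/(z - 2)) dz + ∫(5/(z + 2)) dz + ∫(-1/(z**2 + 1)) dz.
Step 2. Evaluate the standard form [assuming z > -2]: now 5*log(z + 2) + ∫(-5/(z - 2)) dz + ∫(-1/(z**2 + 1)) dz.
Step 3. Evaluate the standard form [assuming z > 2]: now -5*log(z - 2) + 5*log(z + 2) + ∫(-1/(z**2 + 1)) dz.
Step 4. Evaluate the standard form: now -5*log(z - 2) + 5*log(z + 2) - atan(z).
Answer: -5*log(z - 2) + 5*log(z + 2) - atan(z).


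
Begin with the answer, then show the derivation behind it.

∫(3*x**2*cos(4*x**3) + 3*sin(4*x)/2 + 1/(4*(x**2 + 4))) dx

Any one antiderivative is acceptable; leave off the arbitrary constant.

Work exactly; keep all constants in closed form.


The answer is sin(4*x**3)/4 - 3*cos(4*x)/8 + atan(x/2)/8.
Step 1. Rewrite: now ∫(3*x**2*cos(4*x**3)) dx + ∫(1/(4*(x**2 + 4))) dx + ∫(3*sin(4*x)/2) dx.
Step 2. Substitute u = x**3, turning ∫(3*x**2*cos(4*x**3)) dx into ∫(cos(4*u)) du: now ∫(1/(4*(x**2 + 4))) dx + ∫(3*sin(4*x)/2) dx + ∫(cos(4*u)) du.
Step 3. Evaluate the standard form: now sin(4*u)/4 + ∫(1/(4*(x**2 + 4))) dx + ∫(3*sin(4*x)/2) dx.
Step 4. Substitute back u = x**3: now sin(4*x**3)/4 + ∫(1/(4*(x**2 + 4))) dx + ∫(3*sin(4*x)/2) dx.
Step 5. Evaluate the standard form: now sin(4*x**3)/4 - 3*cos(4*x)/8 + ∫(1/(4*(x**2 + 4))) dx.
Step 6. Evaluate the standard form: now sin(4*x**3)/4 - 3*cos(4*x)/8 + atan(x/2)/8.
Answer: sin(4*x**3)/4 - 3*cos(4*x)/8 + atan(x/2)/8.


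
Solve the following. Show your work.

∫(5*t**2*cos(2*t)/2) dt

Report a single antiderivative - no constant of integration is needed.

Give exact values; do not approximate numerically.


Step 1. Integrate ∫(5*t**2*cos(2*t)/2) dt by parts with u = t**2, dv = (5*cos(2*t)/2) dt, so v = 5*sin(2*t)/4: now 5*t**2*sin(2*t)/4 + ∫(-5*t*sin(2*t)/2) dt.
Step 2. Integrate ∫(-5*t*sin(2*t)/2) dt by parts with u = t, dv = (-5*sin(2*t)/2) dt, so v = 5*cos(2*t)/4: now 5*t**2*sin(2*t)/4 + 5*t*cos(2*t)/4 + ∫(-5*cos(2*t)/4) dt.
Step 3. Evaluate the standard form: now 5*t**2*sin(2*t)/4 + 5*t*cos(2*t)/4 - 5*sin(2*t)/8.
Answer: 5*t**2*sin(2*t)/4 + 5*t*cos(2*t)/4 - 5*sin(2*t)/8.


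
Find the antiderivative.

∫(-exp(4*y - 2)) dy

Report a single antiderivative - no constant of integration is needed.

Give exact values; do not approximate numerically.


Answer: -exp(4*y - 2)/4.


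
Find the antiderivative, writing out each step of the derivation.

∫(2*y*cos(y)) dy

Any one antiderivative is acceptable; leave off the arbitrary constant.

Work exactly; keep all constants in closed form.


Step 1. Integrate ∫(2*y*cos(y)) dy by parts with u = y, dv = (2*cos(y)) dy, so v = 2*sin(y): now 2*y*sin(y) + ∫(-2*sin(y)) dy.
Step 2. Evaluate the standard form: now 2*y*sin(y) + 2*cos(y).
Answer: 2*y*sin(y) + 2*cos(y).


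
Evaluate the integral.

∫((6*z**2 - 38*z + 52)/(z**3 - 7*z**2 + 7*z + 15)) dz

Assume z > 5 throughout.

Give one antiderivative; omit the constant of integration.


Answer: log(z - 5) + log(z - 3) + 4*log(z + 1).


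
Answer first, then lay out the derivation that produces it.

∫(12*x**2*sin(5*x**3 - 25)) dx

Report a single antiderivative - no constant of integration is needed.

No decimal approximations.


The answer is -4*cos(5*x**3 - 25)/5.
Step 1. Substitute u = x**3 - 5, turning ∫(12*x**2*sin(5*x**3 - 25)) dx into ∫(4*sin(5*u)) du: now ∫(4*sin(5*u)) du.
Step 2. Evaluate the standard form: now -4*cos(5*u)/5.
Step 3. Substitute back u = x**3 - 5: now -4*cos(5*x**3 - 25)/5.
Answer: -4*cos(5*x**3 - 25)/5.


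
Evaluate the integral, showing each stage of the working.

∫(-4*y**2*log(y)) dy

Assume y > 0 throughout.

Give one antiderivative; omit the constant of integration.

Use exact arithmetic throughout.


Step 1. Integrate ∫(-4*y**2*log(y)) dy by parts with u = log(y), dv = (-4*y**2) dy, so v = -4*y**3/3 [assuming y > 0]: now -4*y**3*log(y)/3 + ∫(4*y**2/3) dy.
Step 2. Evaluate the standard form: now -4*y**3*log(y)/3 + 4*y**3/9.
Answer: -4*y**3*log(y)/3 + 4*y**3/9.


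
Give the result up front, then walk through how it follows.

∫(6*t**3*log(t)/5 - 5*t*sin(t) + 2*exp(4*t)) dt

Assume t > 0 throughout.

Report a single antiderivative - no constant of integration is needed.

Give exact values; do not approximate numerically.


The answer is 3*t**4*log(t)/10 - 3*t**4/40 + 5*t*cos(t) + exp(4*t)/2 - 5*sin(t).
Step 1. Rewrite: now ∫(-5*t*sin(t)) dt + ∫(6*t**3*log(t)/5) dt + ∫(2*exp(4*t)) dt.
Step 2. Evaluate the standard form: now exp(4*t)/2 + ∫(-5*t*sin(t)) dt + ∫(6*t**3*log(t)/5) dt.
Step 3. Integrate ∫(6*t**3*log(t)/5) dt by parts with u = log(t), dv = (6*t**3/5) dt, so v = 3*t**4/10 [assuming t > 0]: now 3*t**4*log(t)/10 + exp(4*t)/2 + ∫(-3*t**3/10) dt + ∫(-5*t*sin(t)) dt.
Step 4. Evaluate the standard form: now 3*t**4*log(t)/10 - 3*t**4/40 + exp(4*t)/2 + ∫(-5*t*sin(t)) dt.
Step 5. Integrate ∫(-5*t*sin(t)) dt by parts with u = t, dv = (-5*sin(t)) dt, so v = 5*cos(t): now 3*t**4*log(t)/10 - 3*t**4/40 + 5*t*cos(t) + exp(4*t)/2 + ∫(-5*cos(t)) dt.
Step 6. Evaluate the standard form: now 3*t**4*log(t)/10 - 3*t**4/40 + 5*t*cos(t) + exp(4*t)/2 - 5*sin(t).
Answer: 3*t**4*log(t)/10 - 3*t**4/40 + 5*t*cos(t) + exp(4*t)/2 - 5*sin(t).


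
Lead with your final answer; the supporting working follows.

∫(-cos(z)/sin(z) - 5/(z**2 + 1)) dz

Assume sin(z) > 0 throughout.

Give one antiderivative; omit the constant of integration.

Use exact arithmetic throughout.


The answer is -log(sin(z)) - 5*atan(z).
Step 1. Rewrite: now ∫(-cos(z)/sin(z)) dz + ∫(-5/(z**2 + 1)) dz.
Step 2. Substitute u = sin(z), turning ∫(-cos(z)/sin(z)) dz into ∫(-1/u) du: now ∫(-1/u) du + ∫(-5/(z**2 + 1)) dz.
Step 3. Evaluate the standard form [assuming u > 0]: now -log(u) + ∫(-5/(z**2 + 1)) dz.
Step 4. Substitute back u = sin(z): now -log(sin(z)) + ∫(-5/(z**2 + 1)) dz.
Step 5. Evaluate the standard form: now -log(sin(z)) - 5*atan(z).
Answer: -log(sin(z)) - 5*atan(z).


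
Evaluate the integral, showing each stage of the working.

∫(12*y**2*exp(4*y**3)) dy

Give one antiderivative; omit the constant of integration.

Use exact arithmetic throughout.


Step 1. Substitute u = y**3, turning ∫(12*y**2*exp(4*y**3)) dy into ∫(4*exp(4*u)) du: now ∫(4*exp(4*u)) du.
Step 2. Evaluate the standard form: now exp(4*u).
Step 3. Substitute back u = y**3: now exp(4*y**3).
Answer: exp(4*y**3).


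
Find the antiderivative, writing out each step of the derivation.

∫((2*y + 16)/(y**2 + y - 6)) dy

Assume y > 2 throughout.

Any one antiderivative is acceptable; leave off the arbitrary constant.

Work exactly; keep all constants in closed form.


Step 1. Decompose ∫((2*y + 16)/(y**2 + y - 6)) dy by partial fractions, (2*y + 16)/(y**2 + y - 6) = -2/(y + 3) + 4/(y - 2): now ∫(4/(y - 2)) dy + ∫(-2/(y + 3)) dy.
Step 2. Evaluate the standard form [assuming y > -3]: now -2*log(y + 3) + ∫(4/(y - 2)) dy.
Step 3. Evaluate the standard form [assuming y > 2]: now 4*log(y - 2) - 2*log(y + 3).
Answer: 4*log(y - 2) - 2*log(y + 3).


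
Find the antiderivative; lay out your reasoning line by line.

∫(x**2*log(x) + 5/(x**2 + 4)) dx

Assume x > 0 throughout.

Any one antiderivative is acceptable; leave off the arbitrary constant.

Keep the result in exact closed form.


Step 1. Rewrite: now ∫(x**2*log(x)) dx + ∫(5/(x**2 + 4)) dx.
Step 2. Evaluate the standard form: now 5*atan(x/2)/2 + ∫(x**2*log(x)) dx.
Step 3. Integrate ∫(x**2*log(x)) dx by parts with u = log(x), dv = (x**2) dx, so v = x**3/3 [assuming x > 0]: now x**3*log(x)/3 + 5*atan(x/2)/2 + ∫(-x**2/3) dx.
Step 4. Evaluate the standard form: now x**3*log(x)/3 - x**3/9 + 5*atan(x/2)/2.
Answer: x**3*log(x)/3 - x**3/9 + 5*atan(x/2)/2.


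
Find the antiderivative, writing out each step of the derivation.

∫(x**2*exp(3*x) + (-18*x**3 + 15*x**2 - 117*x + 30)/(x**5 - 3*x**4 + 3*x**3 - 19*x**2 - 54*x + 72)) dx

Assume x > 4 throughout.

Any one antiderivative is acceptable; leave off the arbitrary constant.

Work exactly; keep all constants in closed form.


Step 1. Rewrite: now ∫(x**2*exp(3*x)) dx + ∫((-18*x**3 + 15*x**2 - 117*x + 30)/(x**5 - 3*x**4 + 3*x**3 - 19*x**2 - 54*x + 72)) dx.
Step 2. Decompose ∫((-18*x**3 + 15*x**2 - 117*x + 30)/(x**5 - 3*x**4 + 3*x**3 - 19*x**2 - 54*x + 72)) dx by partial fractions, (-18*x**3 + 15*x**2 - 117*x + 30)/(x**5 - 3*x**4 + 3*x**3 - 19*x**2 - 54*x + 72) = -3/(x**2 + 9) + 2/(x + 2) + 1/(x - 1) - 3/(x - 4): now ∫(x**2*exp(3*x)) dx + ∫(-3/(x - 4)) dx + ∫(1/(x - 1)) dx + ∫(2/(x + 2)) dx + ∫(-3/(x**2 + 9)) dx.
Step 3. Evaluate the standard form [assuming x > 4]: now -3*log(x - 4) + ∫(x**2*exp(3*x)) dx + ∫(1/(x - 1)) dx + ∫(2/(x + 2)) dx + ∫(-3/(x**2 + 9)) dx.
Step 4. Evaluate the standard form [assuming x > -2]: now -3*log(x - 4) + 2*log(x + 2) + ∫(x**2*exp(3*x)) dx + ∫(1/(x - 1)) dx + ∫(-3/(x**2 + 9)) dx.
Step 5. Evaluate the standard form [assuming x > 1]: now -3*log(x - 4) + log(x - 1) + 2*log(x + 2) + ∫(x**2*exp(3*x)) dx + ∫(-3/(x**2 + 9)) dx.
Step 6. Evaluate the standard form: now -3*log(x - 4) + log(x - 1) + 2*log(x + 2) - atan(x/3) + ∫(x**2*exp(3*x)) dx.
Step 7. Integrate ∫(x**2*exp(3*x)) dx by parts with u = x**2, dv = (exp(3*x)) dx, so v = exp(3*x)/3: now x**2*exp(3*x)/3 - 3*log(x - 4) + log(x - 1) + 2*log(x + 2) - atan(x/3) + ∫(-2*x*exp(3*x)/3) dx.
Step 8. Integrate ∫(-2*x*exp(3*x)/3) dx by parts with u = x, dv = (-2*exp(3*x)/3) dx, so v = -2*exp(3*x)/9: now x**2*exp(3*x)/3 - 2*x*exp(3*x)/9 - 3*log(x - 4) + log(x - 1) + 2*log(x + 2) - atan(x/3) + ∫(2*exp(3*x)/9) dx.
Step 9. Evaluate the standard form: now x**2*exp(3*x)/3 - 2*x*exp(3*x)/9 + 2*exp(3*x)/27 - 3*log(x - 4) + log(x - 1) + 2*log(x + 2) - atan(x/3).
Answer: x**2*exp(3*x)/3 - 2*x*exp(3*x)/9 + 2*exp(3*x)/27 - 3*log(x - 4) + log(x - 1) + 2*log(x + 2) - atan(x/3).


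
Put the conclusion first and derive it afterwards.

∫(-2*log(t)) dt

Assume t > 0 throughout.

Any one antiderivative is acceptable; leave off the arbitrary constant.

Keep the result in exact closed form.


The answer is -2*t*log(t) + 2*t.
Step 1. Integrate ∫(-2*log(t)) dt by parts with u = log(t), dv = (-2) dt, so v = -2*t [assuming t > 0]: now -2*t*log(t) + ∫(2) dt.
Step 2. Evaluate the standard form: now -2*t*log(t) + 2*t.
Answer: -2*t*log(t) + 2*t.


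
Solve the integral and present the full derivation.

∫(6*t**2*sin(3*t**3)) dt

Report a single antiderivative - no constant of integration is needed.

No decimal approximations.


Step 1. Substitute u = t**3, turning ∫(6*t**2*sin(3*t**3)) dt into ∫(2*sin(3*u)) du: now ∫(2*sin(3*u)) du.
Step 2. Evaluate the standard form: now -2*cos(3*u)/3.
Step 3. Substitute back u = t**3: now -2*cos(3*t**3)/3.
Answer: -2*cos(3*t**3)/3.


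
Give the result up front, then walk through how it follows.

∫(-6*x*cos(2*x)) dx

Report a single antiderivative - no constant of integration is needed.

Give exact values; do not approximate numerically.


The answer is -3*x*sin(2*x) - 3*cos(2*x)/2.
Step 1. Integrate ∫(-6*x*cos(2*x)) dx by parts with u = x, dv = (-6*cos(2*x)) dx, so v = -3*sin(2*x): now -3*x*sin(2*x) + ∫(3*sin(2*x)) dx.
Step 2. Evaluate the standard form: now -3*x*sin(2*x) - 3*cos(2*x)/2.
Answer: -3*x*sin(2*x) - 3*cos(2*x)/2.


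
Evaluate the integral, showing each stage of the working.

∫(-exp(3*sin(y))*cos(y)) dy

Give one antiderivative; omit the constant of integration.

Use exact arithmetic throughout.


Step 1. Substitute u = sin(y), turning ∫(-exp(3*sin(y))*cos(y)) dy into ∫(-exp(3*u)) du: now ∫(-exp(3*u)) du.
Step 2. Evaluate the standard form: now -exp(3*u)/3.
Step 3. Substitute back u = sin(y): now -exp(3*sin(y))/3.
Answer: -exp(3*sin(y))/3.


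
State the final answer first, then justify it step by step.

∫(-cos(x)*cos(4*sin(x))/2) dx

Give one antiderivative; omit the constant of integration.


The answer is -sin(4*sin(x))/8.
Step 1. Substitute u = sin(x), turning ∫(-cos(x)*cos(4*sin(x))/2) dx into ∫(-cos(4*u)/2) du: now ∫(-cos(4*u)/2) du.
Step 2. Evaluate the standard form: now -sin(4*u)/8.
Step 3. Substitute back u = sin(x): now -sin(4*sin(x))/8.
Answer: -sin(4*sin(x))/8.


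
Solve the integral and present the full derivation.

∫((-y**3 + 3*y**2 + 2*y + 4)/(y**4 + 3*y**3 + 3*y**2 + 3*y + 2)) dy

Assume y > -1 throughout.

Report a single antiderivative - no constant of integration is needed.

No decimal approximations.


Step 1. Decompose ∫((-y**3 + 3*y**2 + 2*y + 4)/(y**4 + 3*y**3 + 3*y**2 + 3*y + 2)) dy by partial fractions, (-y**3 + 3*y**2 + 2*y + 4)/(y**4 + 3*y**3 + 3*y**2 + 3*y + 2) = 1/(y**2 + 1) - 4/(y + 2) + 3/(y + 1): now ∫(3/(y + 1)) dy + ∫(-4/(y + 2)) dy + ∫(1/(y**2 + 1)) dy.
Step 2. Evaluate the standard form [assuming y > -2]: now -4*log(y + 2) + ∫(3/(y + 1)) dy + ∫(1/(y**2 + 1)) dy.
Step 3. Evaluate the standard form [assuming y > -1]: now 3*log(y + 1) - 4*log(y + 2) + ∫(1/(y**2 + 1)) dy.
Step 4. Evaluate the standard form: now 3*log(y + 1) - 4*log(y + 2) + atan(y).
Answer: 3*log(y + 1) - 4*log(y + 2) + atan(y).


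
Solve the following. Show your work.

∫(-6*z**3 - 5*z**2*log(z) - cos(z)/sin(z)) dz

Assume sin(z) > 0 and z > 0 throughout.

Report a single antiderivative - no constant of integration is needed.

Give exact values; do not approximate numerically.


Step 1. Rewrite: now ∫(-6*z**3) dz + ∫(-5*z**2*log(z)) dz + ∫(-cos(z)/sin(z)) dz.
Step 2. Substitute u = sin(z), turning ∫(-cos(z)/sin(z)) dz into ∫(-1/u) du: now ∫(-1/u) du + ∫(-6*z**3) dz + ∫(-5*z**2*log(z)) dz.
Step 3. Evaluate the standard form [assuming u > 0]: now -log(u) + ∫(-6*z**3) dz + ∫(-5*z**2*log(z)) dz.
Step 4. Substitute back u = sin(z): now -log(sin(z)) + ∫(-6*z**3) dz + ∫(-5*z**2*log(z)) dz.
Step 5. Integrate ∫(-5*z**2*log(z)) dz by parts with u = log(z), dv = (-5*z**2) dz, so v = -5*z**3/3 [assuming z > 0]: now -5*z**3*log(z)/3 - log(sin(z)) + ∫(5*z**2/3) dz + ∫(-6*z**3) dz.
Step 6. Evaluate the standard form: now -5*z**3*log(z)/3 + 5*z**3/9 - log(sin(z)) + ∫(-6*z**3) dz.
Step 7. Evaluate the standard form: now -3*z**4/2 - 5*z**3*log(z)/3 + 5*z**3/9 - log(sin(z)).
Answer: -3*z**4/2 - 5*z**3*log(z)/3 + 5*z**3/9 - log(sin(z)).


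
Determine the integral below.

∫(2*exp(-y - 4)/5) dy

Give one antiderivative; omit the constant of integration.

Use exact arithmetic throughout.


Answer: -2*exp(-y - 4)/5.


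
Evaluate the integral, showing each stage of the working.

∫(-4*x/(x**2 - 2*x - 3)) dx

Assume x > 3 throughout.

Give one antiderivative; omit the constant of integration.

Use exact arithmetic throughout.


Step 1. Decompose ∫(-4*x/(x**2 - 2*x - 3)) dx by partial fractions, -4*x/(x**2 - 2*x - 3) = -1/(x + 1) - 3/(x - 3): now ∫(-3/(x - 3)) dx + ∫(-1/(x + 1)) dx.
Step 2. Evaluate the standard form [assuming x > 3]: now -3*log(x - 3) + ∫(-1/(x + 1)) dx.
Step 3. Evaluate the standard form [assuming x > -1]: now -3*log(x - 3) - log(x + 1).
Answer: -3*log(x - 3) - log(x + 1).


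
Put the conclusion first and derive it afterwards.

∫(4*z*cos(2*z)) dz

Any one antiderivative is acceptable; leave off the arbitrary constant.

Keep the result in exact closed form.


The answer is 2*z*sin(2*z) + cos(2*z).
Step 1. Integrate ∫(4*z*cos(2*z)) dz by parts with u = z, dv = (4*cos(2*z)) dz, so v = 2*sin(2*z): now 2*z*sin(2*z) + ∫(-2*sin(2*z)) dz.
Step 2. Evaluate the standard form: now 2*z*sin(2*z) + cos(2*z).
Answer: 2*z*sin(2*z) + cos(2*z).


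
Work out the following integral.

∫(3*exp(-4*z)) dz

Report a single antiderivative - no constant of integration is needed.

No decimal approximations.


Answer: -3*exp(-4*z)/4.


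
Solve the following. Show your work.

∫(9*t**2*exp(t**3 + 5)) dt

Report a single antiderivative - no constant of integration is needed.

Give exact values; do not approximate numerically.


Step 1. Substitute u = t**3 + 5, turning ∫(9*t**2*exp(t**3 + 5)) dt into ∫(3*exp(u)) du: now ∫(3*exp(u)) du.
Step 2. Evaluate the standard form: now 3*exp(u).
Step 3. Substitute back u = t**3 + 5: now 3*exp(t**3 + 5).
Answer: 3*exp(t**3 + 5).


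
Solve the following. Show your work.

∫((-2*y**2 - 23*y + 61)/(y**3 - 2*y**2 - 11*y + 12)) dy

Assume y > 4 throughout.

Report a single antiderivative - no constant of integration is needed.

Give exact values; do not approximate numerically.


Step 1. Decompose ∫((-2*y**2 - 23*y + 61)/(y**3 - 2*y**2 - 11*y + 12)) dy by partial fractions, (-2*y**2 - 23*y + 61)/(y**3 - 2*y**2 - 11*y + 12) = 4/(y + 3) - 3/(y - 1) - 3/(y - 4): now ∫(-3/(y - 4)) dy + ∫(-3/(y - 1)) dy + ∫(4/(y + 3)) dy.
Step 2. Evaluate the standard form [assuming y > 4]: now -3*log(y - 4) + ∫(-3/(y - 1)) dy + ∫(4/(y + 3)) dy.
Step 3. Evaluate the standard form [assuming y > 1]: now -3*log(y - 4) - 3*log(y - 1) + ∫(4/(y + 3)) dy.
Step 4. Evaluate the standard form [assuming y > -3]: now -3*log(y - 4) - 3*log(y - 1) + 4*log(y + 3).
Answer: -3*log(y - 4) - 3*log(y - 1) + 4*log(y + 3).


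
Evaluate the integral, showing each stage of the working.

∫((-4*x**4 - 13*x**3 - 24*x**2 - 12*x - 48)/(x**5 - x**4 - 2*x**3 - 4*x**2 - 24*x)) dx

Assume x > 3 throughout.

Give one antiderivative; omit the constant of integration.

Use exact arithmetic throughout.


Step 1. Decompose ∫((-4*x**4 - 13*x**3 - 24*x**2 - 12*x - 48)/(x**5 - x**4 - 2*x**3 - 4*x**2 - 24*x)) dx by partial fractions, (-4*x**4 - 13*x**3 - 24*x**2 - 12*x - 48)/(x**5 - x**4 - 2*x**3 - 4*x**2 - 24*x) = -4/(x**2 + 4) - 1/(x + 2) - 5/(x - 3) + 2/x: now ∫(2/x) dx + ∫(-5/(x - 3)) dx + ∫(-1/(x + 2)) dx + ∫(-4/(x**2 + 4)) dx.
Step 2. Evaluate the standard form [assuming x > 3]: now -5*log(x - 3) + ∫(2/x) dx + ∫(-1/(x + 2)) dx + ∫(-4/(x**2 + 4)) dx.
Step 3. Evaluate the standard form [assuming x > -2]: now -5*log(x - 3) - log(x + 2) + ∫(2/x) dx + ∫(-4/(x**2 + 4)) dx.
Step 4. Evaluate the standard form [assuming x > 0]: now 2*log(x) - 5*log(x - 3) - log(x + 2) + ∫(-4/(x**2 + 4)) dx.
Step 5. Evaluate the standard form: now 2*log(x) - 5*log(x - 3) - log(x + 2) - 2*atan(x/2).
Answer: 2*log(x) - 5*log(x - 3) - log(x + 2) - 2*atan(x/2).
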